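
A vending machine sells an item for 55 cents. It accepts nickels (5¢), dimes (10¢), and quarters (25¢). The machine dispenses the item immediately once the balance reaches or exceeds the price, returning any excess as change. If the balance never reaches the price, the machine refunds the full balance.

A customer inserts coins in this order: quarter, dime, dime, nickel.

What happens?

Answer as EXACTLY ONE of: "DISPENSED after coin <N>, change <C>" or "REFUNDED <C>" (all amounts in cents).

Answer: REFUNDED 50

Derivation:
Price: 55¢
Coin 1 (quarter, 25¢): balance = 25¢
Coin 2 (dime, 10¢): balance = 35¢
Coin 3 (dime, 10¢): balance = 45¢
Coin 4 (nickel, 5¢): balance = 50¢
All coins inserted, balance 50¢ < price 55¢ → REFUND 50¢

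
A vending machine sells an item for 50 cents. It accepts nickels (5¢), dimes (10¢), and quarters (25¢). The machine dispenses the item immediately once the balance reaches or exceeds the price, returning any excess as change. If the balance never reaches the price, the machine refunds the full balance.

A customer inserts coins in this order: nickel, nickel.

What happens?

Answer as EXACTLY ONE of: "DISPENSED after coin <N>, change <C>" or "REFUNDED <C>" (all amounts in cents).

Answer: REFUNDED 10

Derivation:
Price: 50¢
Coin 1 (nickel, 5¢): balance = 5¢
Coin 2 (nickel, 5¢): balance = 10¢
All coins inserted, balance 10¢ < price 50¢ → REFUND 10¢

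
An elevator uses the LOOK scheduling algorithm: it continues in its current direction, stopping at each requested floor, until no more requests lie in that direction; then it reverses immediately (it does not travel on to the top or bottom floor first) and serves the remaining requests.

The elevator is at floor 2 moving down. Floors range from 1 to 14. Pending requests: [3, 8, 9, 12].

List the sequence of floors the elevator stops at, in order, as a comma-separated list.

Current: 2, moving DOWN
Serve below first (descending): []
Then reverse, serve above (ascending): [3, 8, 9, 12]

Answer: 3, 8, 9, 12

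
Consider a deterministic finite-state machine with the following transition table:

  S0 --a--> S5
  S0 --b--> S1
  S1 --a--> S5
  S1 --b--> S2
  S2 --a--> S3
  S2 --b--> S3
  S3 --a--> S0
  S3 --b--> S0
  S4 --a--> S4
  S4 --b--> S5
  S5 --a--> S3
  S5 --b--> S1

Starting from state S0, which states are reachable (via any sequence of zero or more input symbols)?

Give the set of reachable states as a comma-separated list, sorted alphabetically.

BFS from S0:
  visit S0: S0--a-->S5 (new), S0--b-->S1 (new)
  visit S5: S5--a-->S3 (new), S5--b-->S1 (seen)
  visit S1: S1--a-->S5 (seen), S1--b-->S2 (new)
  visit S3: S3--a-->S0 (seen), S3--b-->S0 (seen)
  visit S2: S2--a-->S3 (seen), S2--b-->S3 (seen)

Answer: S0, S1, S2, S3, S5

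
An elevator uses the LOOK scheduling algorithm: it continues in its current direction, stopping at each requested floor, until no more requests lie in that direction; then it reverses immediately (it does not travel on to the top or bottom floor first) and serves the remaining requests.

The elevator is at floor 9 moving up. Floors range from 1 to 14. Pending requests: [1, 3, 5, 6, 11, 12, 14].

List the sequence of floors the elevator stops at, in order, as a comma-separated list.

Answer: 11, 12, 14, 6, 5, 3, 1

Derivation:
Current: 9, moving UP
Serve above first (ascending): [11, 12, 14]
Then reverse, serve below (descending): [6, 5, 3, 1]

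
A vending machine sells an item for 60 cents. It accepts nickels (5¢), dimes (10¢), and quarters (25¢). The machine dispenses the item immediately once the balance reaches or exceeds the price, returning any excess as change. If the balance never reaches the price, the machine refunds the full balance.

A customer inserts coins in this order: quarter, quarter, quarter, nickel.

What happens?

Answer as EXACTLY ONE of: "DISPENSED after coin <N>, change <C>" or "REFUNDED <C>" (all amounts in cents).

Answer: DISPENSED after coin 3, change 15

Derivation:
Price: 60¢
Coin 1 (quarter, 25¢): balance = 25¢
Coin 2 (quarter, 25¢): balance = 50¢
Coin 3 (quarter, 25¢): balance = 75¢
  → balance >= price → DISPENSE, change = 75 - 60 = 15¢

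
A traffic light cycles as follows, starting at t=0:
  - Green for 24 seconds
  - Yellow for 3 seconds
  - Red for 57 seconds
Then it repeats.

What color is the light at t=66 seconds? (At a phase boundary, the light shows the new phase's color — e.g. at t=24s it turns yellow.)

Cycle length = 24 + 3 + 57 = 84s
t = 66, phase_t = 66 mod 84 = 66
66 >= 27 → RED

Answer: red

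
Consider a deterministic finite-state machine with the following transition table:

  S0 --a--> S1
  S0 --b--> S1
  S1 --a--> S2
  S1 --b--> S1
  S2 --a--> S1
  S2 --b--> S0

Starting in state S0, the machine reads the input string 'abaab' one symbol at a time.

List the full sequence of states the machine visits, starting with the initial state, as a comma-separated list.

Start: S0
  read 'a': S0 --a--> S1
  read 'b': S1 --b--> S1
  read 'a': S1 --a--> S2
  read 'a': S2 --a--> S1
  read 'b': S1 --b--> S1

Answer: S0, S1, S1, S2, S1, S1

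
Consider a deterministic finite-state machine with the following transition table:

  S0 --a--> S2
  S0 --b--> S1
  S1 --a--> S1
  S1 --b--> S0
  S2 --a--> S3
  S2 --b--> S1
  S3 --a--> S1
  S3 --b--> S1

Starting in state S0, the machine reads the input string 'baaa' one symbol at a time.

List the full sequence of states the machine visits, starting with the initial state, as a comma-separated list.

Start: S0
  read 'b': S0 --b--> S1
  read 'a': S1 --a--> S1
  read 'a': S1 --a--> S1
  read 'a': S1 --a--> S1

Answer: S0, S1, S1, S1, S1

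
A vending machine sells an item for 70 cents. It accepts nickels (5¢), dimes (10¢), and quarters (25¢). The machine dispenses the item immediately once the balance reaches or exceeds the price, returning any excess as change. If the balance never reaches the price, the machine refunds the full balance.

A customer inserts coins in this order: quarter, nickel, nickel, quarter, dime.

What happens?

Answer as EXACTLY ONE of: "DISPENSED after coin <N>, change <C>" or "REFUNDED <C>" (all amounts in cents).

Answer: DISPENSED after coin 5, change 0

Derivation:
Price: 70¢
Coin 1 (quarter, 25¢): balance = 25¢
Coin 2 (nickel, 5¢): balance = 30¢
Coin 3 (nickel, 5¢): balance = 35¢
Coin 4 (quarter, 25¢): balance = 60¢
Coin 5 (dime, 10¢): balance = 70¢
  → balance >= price → DISPENSE, change = 70 - 70 = 0¢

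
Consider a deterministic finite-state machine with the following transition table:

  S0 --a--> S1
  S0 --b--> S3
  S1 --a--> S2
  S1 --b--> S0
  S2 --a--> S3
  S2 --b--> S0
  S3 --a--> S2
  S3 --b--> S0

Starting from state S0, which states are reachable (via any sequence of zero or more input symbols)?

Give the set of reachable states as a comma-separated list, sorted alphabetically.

BFS from S0:
  visit S0: S0--a-->S1 (new), S0--b-->S3 (new)
  visit S1: S1--a-->S2 (new), S1--b-->S0 (seen)
  visit S3: S3--a-->S2 (seen), S3--b-->S0 (seen)
  visit S2: S2--a-->S3 (seen), S2--b-->S0 (seen)

Answer: S0, S1, S2, S3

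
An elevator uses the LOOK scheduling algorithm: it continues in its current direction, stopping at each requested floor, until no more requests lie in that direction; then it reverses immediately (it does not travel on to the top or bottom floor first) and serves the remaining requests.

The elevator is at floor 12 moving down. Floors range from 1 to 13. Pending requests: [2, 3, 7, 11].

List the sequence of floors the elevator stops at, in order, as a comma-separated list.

Answer: 11, 7, 3, 2

Derivation:
Current: 12, moving DOWN
Serve below first (descending): [11, 7, 3, 2]
Then reverse, serve above (ascending): []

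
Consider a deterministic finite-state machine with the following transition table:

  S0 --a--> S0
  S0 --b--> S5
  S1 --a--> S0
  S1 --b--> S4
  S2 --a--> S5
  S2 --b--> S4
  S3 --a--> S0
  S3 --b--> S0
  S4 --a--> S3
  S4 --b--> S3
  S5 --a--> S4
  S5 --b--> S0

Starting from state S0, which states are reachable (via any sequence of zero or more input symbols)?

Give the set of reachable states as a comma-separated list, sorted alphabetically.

BFS from S0:
  visit S0: S0--a-->S0 (seen), S0--b-->S5 (new)
  visit S5: S5--a-->S4 (new), S5--b-->S0 (seen)
  visit S4: S4--a-->S3 (new), S4--b-->S3 (seen)
  visit S3: S3--a-->S0 (seen), S3--b-->S0 (seen)

Answer: S0, S3, S4, S5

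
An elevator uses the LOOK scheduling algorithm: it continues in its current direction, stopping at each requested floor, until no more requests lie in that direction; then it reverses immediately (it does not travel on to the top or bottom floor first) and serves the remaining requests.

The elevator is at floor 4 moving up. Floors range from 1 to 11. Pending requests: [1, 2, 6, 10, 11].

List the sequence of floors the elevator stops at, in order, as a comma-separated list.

Current: 4, moving UP
Serve above first (ascending): [6, 10, 11]
Then reverse, serve below (descending): [2, 1]

Answer: 6, 10, 11, 2, 1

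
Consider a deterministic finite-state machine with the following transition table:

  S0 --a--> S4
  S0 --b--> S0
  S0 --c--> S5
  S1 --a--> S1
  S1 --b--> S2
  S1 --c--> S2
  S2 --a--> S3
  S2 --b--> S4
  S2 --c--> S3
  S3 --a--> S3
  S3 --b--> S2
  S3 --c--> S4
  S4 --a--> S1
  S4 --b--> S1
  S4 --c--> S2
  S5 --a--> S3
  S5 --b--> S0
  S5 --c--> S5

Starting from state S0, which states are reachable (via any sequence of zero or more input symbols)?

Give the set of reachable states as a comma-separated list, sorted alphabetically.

Answer: S0, S1, S2, S3, S4, S5

Derivation:
BFS from S0:
  visit S0: S0--a-->S4 (new), S0--b-->S0 (seen), S0--c-->S5 (new)
  visit S4: S4--a-->S1 (new), S4--b-->S1 (seen), S4--c-->S2 (new)
  visit S5: S5--a-->S3 (new), S5--b-->S0 (seen), S5--c-->S5 (seen)
  visit S1: S1--a-->S1 (seen), S1--b-->S2 (seen), S1--c-->S2 (seen)
  visit S2: S2--a-->S3 (seen), S2--b-->S4 (seen), S2--c-->S3 (seen)
  visit S3: S3--a-->S3 (seen), S3--b-->S2 (seen), S3--c-->S4 (seen)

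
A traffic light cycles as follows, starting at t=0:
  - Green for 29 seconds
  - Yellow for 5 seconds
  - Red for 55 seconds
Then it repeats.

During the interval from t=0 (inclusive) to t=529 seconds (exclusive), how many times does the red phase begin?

Answer: 6

Derivation:
Cycle = 29+5+55 = 89s
red phase starts at t = k*89 + 34 for k=0,1,2,...
Need k*89+34 < 529 → k < 5.562
k ∈ {0, ..., 5} → 6 starts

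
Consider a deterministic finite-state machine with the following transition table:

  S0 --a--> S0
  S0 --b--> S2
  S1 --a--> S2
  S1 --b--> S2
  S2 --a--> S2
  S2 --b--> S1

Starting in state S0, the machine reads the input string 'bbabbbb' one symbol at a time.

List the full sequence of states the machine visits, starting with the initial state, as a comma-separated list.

Answer: S0, S2, S1, S2, S1, S2, S1, S2

Derivation:
Start: S0
  read 'b': S0 --b--> S2
  read 'b': S2 --b--> S1
  read 'a': S1 --a--> S2
  read 'b': S2 --b--> S1
  read 'b': S1 --b--> S2
  read 'b': S2 --b--> S1
  read 'b': S1 --b--> S2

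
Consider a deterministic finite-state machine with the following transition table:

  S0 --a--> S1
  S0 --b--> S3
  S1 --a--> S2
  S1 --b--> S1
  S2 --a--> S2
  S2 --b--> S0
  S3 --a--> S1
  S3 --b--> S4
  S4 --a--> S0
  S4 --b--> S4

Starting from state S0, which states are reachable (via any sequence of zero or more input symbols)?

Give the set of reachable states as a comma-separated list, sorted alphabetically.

BFS from S0:
  visit S0: S0--a-->S1 (new), S0--b-->S3 (new)
  visit S1: S1--a-->S2 (new), S1--b-->S1 (seen)
  visit S3: S3--a-->S1 (seen), S3--b-->S4 (new)
  visit S2: S2--a-->S2 (seen), S2--b-->S0 (seen)
  visit S4: S4--a-->S0 (seen), S4--b-->S4 (seen)

Answer: S0, S1, S2, S3, S4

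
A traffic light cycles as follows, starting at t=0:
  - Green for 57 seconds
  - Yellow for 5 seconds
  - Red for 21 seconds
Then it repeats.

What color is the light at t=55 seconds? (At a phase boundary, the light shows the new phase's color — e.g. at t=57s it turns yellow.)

Cycle length = 57 + 5 + 21 = 83s
t = 55, phase_t = 55 mod 83 = 55
55 < 57 (green end) → GREEN

Answer: green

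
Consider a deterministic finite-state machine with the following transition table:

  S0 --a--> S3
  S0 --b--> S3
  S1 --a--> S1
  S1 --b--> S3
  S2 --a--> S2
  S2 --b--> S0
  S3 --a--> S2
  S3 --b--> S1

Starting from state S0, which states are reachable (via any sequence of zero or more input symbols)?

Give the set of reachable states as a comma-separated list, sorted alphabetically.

Answer: S0, S1, S2, S3

Derivation:
BFS from S0:
  visit S0: S0--a-->S3 (new), S0--b-->S3 (seen)
  visit S3: S3--a-->S2 (new), S3--b-->S1 (new)
  visit S2: S2--a-->S2 (seen), S2--b-->S0 (seen)
  visit S1: S1--a-->S1 (seen), S1--b-->S3 (seen)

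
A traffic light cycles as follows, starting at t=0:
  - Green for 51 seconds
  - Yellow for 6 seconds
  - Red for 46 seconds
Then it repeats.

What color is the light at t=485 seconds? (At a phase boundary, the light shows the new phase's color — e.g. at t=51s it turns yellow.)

Cycle length = 51 + 6 + 46 = 103s
t = 485, phase_t = 485 mod 103 = 73
73 >= 57 → RED

Answer: red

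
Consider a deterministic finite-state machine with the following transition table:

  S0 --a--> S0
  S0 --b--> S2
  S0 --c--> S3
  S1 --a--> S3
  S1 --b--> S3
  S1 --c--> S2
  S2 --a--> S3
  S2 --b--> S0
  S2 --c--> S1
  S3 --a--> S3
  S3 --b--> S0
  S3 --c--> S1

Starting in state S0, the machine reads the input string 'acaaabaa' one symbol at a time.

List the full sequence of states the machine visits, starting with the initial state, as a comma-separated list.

Answer: S0, S0, S3, S3, S3, S3, S0, S0, S0

Derivation:
Start: S0
  read 'a': S0 --a--> S0
  read 'c': S0 --c--> S3
  read 'a': S3 --a--> S3
  read 'a': S3 --a--> S3
  read 'a': S3 --a--> S3
  read 'b': S3 --b--> S0
  read 'a': S0 --a--> S0
  read 'a': S0 --a--> S0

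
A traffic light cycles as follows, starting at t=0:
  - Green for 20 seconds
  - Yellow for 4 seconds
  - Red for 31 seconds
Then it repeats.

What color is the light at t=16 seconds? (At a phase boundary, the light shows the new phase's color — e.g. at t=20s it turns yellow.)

Answer: green

Derivation:
Cycle length = 20 + 4 + 31 = 55s
t = 16, phase_t = 16 mod 55 = 16
16 < 20 (green end) → GREEN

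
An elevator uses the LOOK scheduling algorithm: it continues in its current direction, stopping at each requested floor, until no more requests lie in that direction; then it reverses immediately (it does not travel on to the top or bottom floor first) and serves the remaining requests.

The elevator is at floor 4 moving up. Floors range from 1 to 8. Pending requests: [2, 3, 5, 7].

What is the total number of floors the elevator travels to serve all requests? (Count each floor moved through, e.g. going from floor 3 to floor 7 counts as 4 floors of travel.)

Start at floor 4 moving up, LOOK stop order: [5, 7, 3, 2]
  4 → 5: |5-4| = 1, total = 1
  5 → 7: |7-5| = 2, total = 3
  7 → 3: |3-7| = 4, total = 7
  3 → 2: |2-3| = 1, total = 8

Answer: 8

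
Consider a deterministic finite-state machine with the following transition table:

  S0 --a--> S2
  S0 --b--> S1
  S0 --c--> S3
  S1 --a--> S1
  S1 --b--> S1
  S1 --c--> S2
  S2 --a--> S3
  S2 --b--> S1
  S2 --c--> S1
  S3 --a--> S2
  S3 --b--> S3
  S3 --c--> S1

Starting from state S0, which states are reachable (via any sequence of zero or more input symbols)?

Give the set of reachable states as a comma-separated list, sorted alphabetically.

BFS from S0:
  visit S0: S0--a-->S2 (new), S0--b-->S1 (new), S0--c-->S3 (new)
  visit S2: S2--a-->S3 (seen), S2--b-->S1 (seen), S2--c-->S1 (seen)
  visit S1: S1--a-->S1 (seen), S1--b-->S1 (seen), S1--c-->S2 (seen)
  visit S3: S3--a-->S2 (seen), S3--b-->S3 (seen), S3--c-->S1 (seen)

Answer: S0, S1, S2, S3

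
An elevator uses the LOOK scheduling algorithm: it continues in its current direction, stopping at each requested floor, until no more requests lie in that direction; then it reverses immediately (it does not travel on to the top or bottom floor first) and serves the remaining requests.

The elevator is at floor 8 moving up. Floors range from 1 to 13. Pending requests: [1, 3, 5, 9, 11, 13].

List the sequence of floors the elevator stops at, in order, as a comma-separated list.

Current: 8, moving UP
Serve above first (ascending): [9, 11, 13]
Then reverse, serve below (descending): [5, 3, 1]

Answer: 9, 11, 13, 5, 3, 1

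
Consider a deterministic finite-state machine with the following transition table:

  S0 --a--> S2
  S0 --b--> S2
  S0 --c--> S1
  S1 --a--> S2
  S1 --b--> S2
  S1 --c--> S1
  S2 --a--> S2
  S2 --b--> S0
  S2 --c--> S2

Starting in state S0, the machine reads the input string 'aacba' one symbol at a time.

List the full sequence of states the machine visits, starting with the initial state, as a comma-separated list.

Answer: S0, S2, S2, S2, S0, S2

Derivation:
Start: S0
  read 'a': S0 --a--> S2
  read 'a': S2 --a--> S2
  read 'c': S2 --c--> S2
  read 'b': S2 --b--> S0
  read 'a': S0 --a--> S2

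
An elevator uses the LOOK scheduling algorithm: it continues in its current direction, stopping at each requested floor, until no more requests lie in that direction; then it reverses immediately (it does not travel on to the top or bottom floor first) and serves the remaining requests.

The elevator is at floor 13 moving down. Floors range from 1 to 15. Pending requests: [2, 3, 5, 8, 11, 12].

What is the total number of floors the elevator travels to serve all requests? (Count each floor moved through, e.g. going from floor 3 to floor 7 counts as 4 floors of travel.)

Answer: 11

Derivation:
Start at floor 13 moving down, LOOK stop order: [12, 11, 8, 5, 3, 2]
  13 → 12: |12-13| = 1, total = 1
  12 → 11: |11-12| = 1, total = 2
  11 → 8: |8-11| = 3, total = 5
  8 → 5: |5-8| = 3, total = 8
  5 → 3: |3-5| = 2, total = 10
  3 → 2: |2-3| = 1, total = 11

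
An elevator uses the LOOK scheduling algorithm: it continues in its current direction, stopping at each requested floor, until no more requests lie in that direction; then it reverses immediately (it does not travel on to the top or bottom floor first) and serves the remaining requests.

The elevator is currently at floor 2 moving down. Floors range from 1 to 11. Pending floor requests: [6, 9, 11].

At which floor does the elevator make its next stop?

Current floor: 2, direction: down
Requests above: [6, 9, 11]
Requests below: []
Moving down but no requests below → reverse; nearest above is min([6, 9, 11]) = 6

Answer: 6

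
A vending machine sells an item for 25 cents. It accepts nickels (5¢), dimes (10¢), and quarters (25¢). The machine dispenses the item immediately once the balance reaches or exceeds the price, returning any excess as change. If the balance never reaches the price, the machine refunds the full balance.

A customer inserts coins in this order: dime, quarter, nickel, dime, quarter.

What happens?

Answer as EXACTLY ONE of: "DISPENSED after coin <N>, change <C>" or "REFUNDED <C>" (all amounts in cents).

Price: 25¢
Coin 1 (dime, 10¢): balance = 10¢
Coin 2 (quarter, 25¢): balance = 35¢
  → balance >= price → DISPENSE, change = 35 - 25 = 10¢

Answer: DISPENSED after coin 2, change 10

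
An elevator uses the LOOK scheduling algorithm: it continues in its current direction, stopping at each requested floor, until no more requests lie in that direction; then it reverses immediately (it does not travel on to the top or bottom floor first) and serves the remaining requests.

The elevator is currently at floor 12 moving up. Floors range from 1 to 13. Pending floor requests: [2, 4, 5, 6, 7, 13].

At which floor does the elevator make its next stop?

Answer: 13

Derivation:
Current floor: 12, direction: up
Requests above: [13]
Requests below: [2, 4, 5, 6, 7]
Moving up and requests lie above → nearest above is min([13]) = 13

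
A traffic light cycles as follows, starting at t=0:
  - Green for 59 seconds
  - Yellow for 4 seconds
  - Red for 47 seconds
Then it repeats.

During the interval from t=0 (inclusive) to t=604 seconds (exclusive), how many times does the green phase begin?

Cycle = 59+4+47 = 110s
green phase starts at t = k*110 + 0 for k=0,1,2,...
Need k*110+0 < 604 → k < 5.491
k ∈ {0, ..., 5} → 6 starts

Answer: 6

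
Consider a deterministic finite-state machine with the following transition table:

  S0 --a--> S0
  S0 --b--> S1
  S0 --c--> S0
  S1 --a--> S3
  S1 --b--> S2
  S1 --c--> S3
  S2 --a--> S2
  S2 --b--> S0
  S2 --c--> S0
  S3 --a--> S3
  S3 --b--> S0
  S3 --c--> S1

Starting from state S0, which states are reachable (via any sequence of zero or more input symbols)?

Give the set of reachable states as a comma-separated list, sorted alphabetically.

Answer: S0, S1, S2, S3

Derivation:
BFS from S0:
  visit S0: S0--a-->S0 (seen), S0--b-->S1 (new), S0--c-->S0 (seen)
  visit S1: S1--a-->S3 (new), S1--b-->S2 (new), S1--c-->S3 (seen)
  visit S3: S3--a-->S3 (seen), S3--b-->S0 (seen), S3--c-->S1 (seen)
  visit S2: S2--a-->S2 (seen), S2--b-->S0 (seen), S2--c-->S0 (seen)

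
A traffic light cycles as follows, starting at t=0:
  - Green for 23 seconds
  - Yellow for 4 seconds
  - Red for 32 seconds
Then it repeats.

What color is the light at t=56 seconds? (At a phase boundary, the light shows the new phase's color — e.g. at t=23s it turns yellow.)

Answer: red

Derivation:
Cycle length = 23 + 4 + 32 = 59s
t = 56, phase_t = 56 mod 59 = 56
56 >= 27 → RED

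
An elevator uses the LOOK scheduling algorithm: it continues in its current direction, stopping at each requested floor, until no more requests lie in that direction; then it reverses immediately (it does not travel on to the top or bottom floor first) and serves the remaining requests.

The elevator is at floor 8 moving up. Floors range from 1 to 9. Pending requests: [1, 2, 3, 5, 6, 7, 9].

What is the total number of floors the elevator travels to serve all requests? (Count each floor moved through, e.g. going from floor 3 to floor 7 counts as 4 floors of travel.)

Start at floor 8 moving up, LOOK stop order: [9, 7, 6, 5, 3, 2, 1]
  8 → 9: |9-8| = 1, total = 1
  9 → 7: |7-9| = 2, total = 3
  7 → 6: |6-7| = 1, total = 4
  6 → 5: |5-6| = 1, total = 5
  5 → 3: |3-5| = 2, total = 7
  3 → 2: |2-3| = 1, total = 8
  2 → 1: |1-2| = 1, total = 9

Answer: 9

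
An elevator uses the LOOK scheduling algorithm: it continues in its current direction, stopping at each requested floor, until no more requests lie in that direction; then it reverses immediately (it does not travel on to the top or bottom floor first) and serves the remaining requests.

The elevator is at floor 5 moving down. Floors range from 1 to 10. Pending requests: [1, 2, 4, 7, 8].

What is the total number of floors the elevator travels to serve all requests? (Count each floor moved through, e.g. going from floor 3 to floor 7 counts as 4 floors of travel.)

Answer: 11

Derivation:
Start at floor 5 moving down, LOOK stop order: [4, 2, 1, 7, 8]
  5 → 4: |4-5| = 1, total = 1
  4 → 2: |2-4| = 2, total = 3
  2 → 1: |1-2| = 1, total = 4
  1 → 7: |7-1| = 6, total = 10
  7 → 8: |8-7| = 1, total = 11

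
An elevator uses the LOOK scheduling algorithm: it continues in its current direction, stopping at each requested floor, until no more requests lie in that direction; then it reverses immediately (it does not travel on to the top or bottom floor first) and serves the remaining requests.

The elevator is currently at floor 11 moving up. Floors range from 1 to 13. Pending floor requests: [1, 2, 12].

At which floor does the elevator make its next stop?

Answer: 12

Derivation:
Current floor: 11, direction: up
Requests above: [12]
Requests below: [1, 2]
Moving up and requests lie above → nearest above is min([12]) = 12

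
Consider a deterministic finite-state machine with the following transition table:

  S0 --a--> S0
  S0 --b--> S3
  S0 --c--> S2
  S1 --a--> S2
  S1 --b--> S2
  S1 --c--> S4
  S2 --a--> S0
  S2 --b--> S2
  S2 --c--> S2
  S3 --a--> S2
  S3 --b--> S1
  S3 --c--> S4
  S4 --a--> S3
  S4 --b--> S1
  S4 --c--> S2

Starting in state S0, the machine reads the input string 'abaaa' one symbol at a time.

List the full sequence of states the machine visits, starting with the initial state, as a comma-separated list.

Start: S0
  read 'a': S0 --a--> S0
  read 'b': S0 --b--> S3
  read 'a': S3 --a--> S2
  read 'a': S2 --a--> S0
  read 'a': S0 --a--> S0

Answer: S0, S0, S3, S2, S0, S0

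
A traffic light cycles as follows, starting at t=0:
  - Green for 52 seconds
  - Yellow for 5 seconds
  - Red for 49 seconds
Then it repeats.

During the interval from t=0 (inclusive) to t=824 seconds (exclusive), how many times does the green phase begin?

Cycle = 52+5+49 = 106s
green phase starts at t = k*106 + 0 for k=0,1,2,...
Need k*106+0 < 824 → k < 7.774
k ∈ {0, ..., 7} → 8 starts

Answer: 8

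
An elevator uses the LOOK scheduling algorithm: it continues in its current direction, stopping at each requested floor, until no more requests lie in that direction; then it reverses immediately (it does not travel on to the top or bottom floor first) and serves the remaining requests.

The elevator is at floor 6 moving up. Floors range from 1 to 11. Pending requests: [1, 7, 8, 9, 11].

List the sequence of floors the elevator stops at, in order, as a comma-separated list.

Current: 6, moving UP
Serve above first (ascending): [7, 8, 9, 11]
Then reverse, serve below (descending): [1]

Answer: 7, 8, 9, 11, 1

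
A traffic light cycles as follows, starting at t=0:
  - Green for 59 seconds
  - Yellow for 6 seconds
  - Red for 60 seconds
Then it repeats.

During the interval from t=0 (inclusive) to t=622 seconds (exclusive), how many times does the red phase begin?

Answer: 5

Derivation:
Cycle = 59+6+60 = 125s
red phase starts at t = k*125 + 65 for k=0,1,2,...
Need k*125+65 < 622 → k < 4.456
k ∈ {0, ..., 4} → 5 starts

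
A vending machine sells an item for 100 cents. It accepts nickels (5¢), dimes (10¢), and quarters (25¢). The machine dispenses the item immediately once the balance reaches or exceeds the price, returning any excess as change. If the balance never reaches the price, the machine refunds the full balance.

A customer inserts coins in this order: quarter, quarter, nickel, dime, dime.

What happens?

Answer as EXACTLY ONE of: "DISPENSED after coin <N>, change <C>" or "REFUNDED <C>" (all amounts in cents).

Answer: REFUNDED 75

Derivation:
Price: 100¢
Coin 1 (quarter, 25¢): balance = 25¢
Coin 2 (quarter, 25¢): balance = 50¢
Coin 3 (nickel, 5¢): balance = 55¢
Coin 4 (dime, 10¢): balance = 65¢
Coin 5 (dime, 10¢): balance = 75¢
All coins inserted, balance 75¢ < price 100¢ → REFUND 75¢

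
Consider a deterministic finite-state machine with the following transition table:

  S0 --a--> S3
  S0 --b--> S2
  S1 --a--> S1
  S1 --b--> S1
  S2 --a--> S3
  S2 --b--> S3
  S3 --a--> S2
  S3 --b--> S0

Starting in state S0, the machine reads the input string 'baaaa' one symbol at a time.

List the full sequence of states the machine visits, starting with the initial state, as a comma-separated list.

Start: S0
  read 'b': S0 --b--> S2
  read 'a': S2 --a--> S3
  read 'a': S3 --a--> S2
  read 'a': S2 --a--> S3
  read 'a': S3 --a--> S2

Answer: S0, S2, S3, S2, S3, S2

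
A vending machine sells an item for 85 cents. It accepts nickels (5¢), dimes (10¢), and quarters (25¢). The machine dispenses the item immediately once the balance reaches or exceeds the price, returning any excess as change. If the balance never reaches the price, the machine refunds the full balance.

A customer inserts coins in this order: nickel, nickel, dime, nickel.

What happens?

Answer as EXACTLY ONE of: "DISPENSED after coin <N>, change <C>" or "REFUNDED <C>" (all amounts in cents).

Answer: REFUNDED 25

Derivation:
Price: 85¢
Coin 1 (nickel, 5¢): balance = 5¢
Coin 2 (nickel, 5¢): balance = 10¢
Coin 3 (dime, 10¢): balance = 20¢
Coin 4 (nickel, 5¢): balance = 25¢
All coins inserted, balance 25¢ < price 85¢ → REFUND 25¢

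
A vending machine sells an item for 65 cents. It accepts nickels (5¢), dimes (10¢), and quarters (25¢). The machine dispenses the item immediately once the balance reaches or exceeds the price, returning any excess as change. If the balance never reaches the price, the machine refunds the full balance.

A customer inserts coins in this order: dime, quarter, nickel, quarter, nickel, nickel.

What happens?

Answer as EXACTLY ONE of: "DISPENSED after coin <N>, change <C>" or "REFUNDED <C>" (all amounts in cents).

Answer: DISPENSED after coin 4, change 0

Derivation:
Price: 65¢
Coin 1 (dime, 10¢): balance = 10¢
Coin 2 (quarter, 25¢): balance = 35¢
Coin 3 (nickel, 5¢): balance = 40¢
Coin 4 (quarter, 25¢): balance = 65¢
  → balance >= price → DISPENSE, change = 65 - 65 = 0¢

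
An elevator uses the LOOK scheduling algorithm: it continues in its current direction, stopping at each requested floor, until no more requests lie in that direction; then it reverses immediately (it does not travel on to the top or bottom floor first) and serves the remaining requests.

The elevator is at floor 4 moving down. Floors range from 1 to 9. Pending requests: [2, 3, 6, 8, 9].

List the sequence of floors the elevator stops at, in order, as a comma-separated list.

Answer: 3, 2, 6, 8, 9

Derivation:
Current: 4, moving DOWN
Serve below first (descending): [3, 2]
Then reverse, serve above (ascending): [6, 8, 9]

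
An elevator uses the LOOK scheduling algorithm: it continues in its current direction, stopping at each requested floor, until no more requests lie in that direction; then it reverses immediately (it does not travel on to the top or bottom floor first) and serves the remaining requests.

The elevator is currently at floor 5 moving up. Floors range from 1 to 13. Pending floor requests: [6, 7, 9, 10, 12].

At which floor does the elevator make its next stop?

Answer: 6

Derivation:
Current floor: 5, direction: up
Requests above: [6, 7, 9, 10, 12]
Requests below: []
Moving up and requests lie above → nearest above is min([6, 7, 9, 10, 12]) = 6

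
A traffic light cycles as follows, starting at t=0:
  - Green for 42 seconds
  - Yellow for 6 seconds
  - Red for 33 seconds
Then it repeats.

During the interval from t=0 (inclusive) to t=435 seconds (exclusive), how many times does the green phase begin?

Answer: 6

Derivation:
Cycle = 42+6+33 = 81s
green phase starts at t = k*81 + 0 for k=0,1,2,...
Need k*81+0 < 435 → k < 5.370
k ∈ {0, ..., 5} → 6 starts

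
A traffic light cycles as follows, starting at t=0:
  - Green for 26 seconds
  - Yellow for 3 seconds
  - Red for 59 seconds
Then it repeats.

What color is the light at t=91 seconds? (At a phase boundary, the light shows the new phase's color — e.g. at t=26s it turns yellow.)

Answer: green

Derivation:
Cycle length = 26 + 3 + 59 = 88s
t = 91, phase_t = 91 mod 88 = 3
3 < 26 (green end) → GREEN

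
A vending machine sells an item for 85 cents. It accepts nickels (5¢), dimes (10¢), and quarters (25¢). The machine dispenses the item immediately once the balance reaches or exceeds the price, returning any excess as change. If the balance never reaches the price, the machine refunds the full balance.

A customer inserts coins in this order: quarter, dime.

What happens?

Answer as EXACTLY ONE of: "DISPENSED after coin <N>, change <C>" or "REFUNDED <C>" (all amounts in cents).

Price: 85¢
Coin 1 (quarter, 25¢): balance = 25¢
Coin 2 (dime, 10¢): balance = 35¢
All coins inserted, balance 35¢ < price 85¢ → REFUND 35¢

Answer: REFUNDED 35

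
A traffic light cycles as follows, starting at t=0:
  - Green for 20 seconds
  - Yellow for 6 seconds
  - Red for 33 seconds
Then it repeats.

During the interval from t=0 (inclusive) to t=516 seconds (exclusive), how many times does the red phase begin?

Answer: 9

Derivation:
Cycle = 20+6+33 = 59s
red phase starts at t = k*59 + 26 for k=0,1,2,...
Need k*59+26 < 516 → k < 8.305
k ∈ {0, ..., 8} → 9 starts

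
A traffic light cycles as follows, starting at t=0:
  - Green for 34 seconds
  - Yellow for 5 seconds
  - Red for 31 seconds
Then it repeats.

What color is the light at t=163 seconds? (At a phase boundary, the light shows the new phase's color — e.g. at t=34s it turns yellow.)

Cycle length = 34 + 5 + 31 = 70s
t = 163, phase_t = 163 mod 70 = 23
23 < 34 (green end) → GREEN

Answer: green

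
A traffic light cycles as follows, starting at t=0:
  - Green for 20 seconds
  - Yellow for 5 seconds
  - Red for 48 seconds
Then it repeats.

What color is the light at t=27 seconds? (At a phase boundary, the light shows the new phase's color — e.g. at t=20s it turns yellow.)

Cycle length = 20 + 5 + 48 = 73s
t = 27, phase_t = 27 mod 73 = 27
27 >= 25 → RED

Answer: red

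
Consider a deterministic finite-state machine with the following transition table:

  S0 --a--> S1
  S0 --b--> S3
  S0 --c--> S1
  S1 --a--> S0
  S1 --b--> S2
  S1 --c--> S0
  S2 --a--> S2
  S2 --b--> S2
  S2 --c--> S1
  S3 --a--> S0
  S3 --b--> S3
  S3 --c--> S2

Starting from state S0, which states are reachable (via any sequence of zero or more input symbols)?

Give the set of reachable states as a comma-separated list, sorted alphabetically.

BFS from S0:
  visit S0: S0--a-->S1 (new), S0--b-->S3 (new), S0--c-->S1 (seen)
  visit S1: S1--a-->S0 (seen), S1--b-->S2 (new), S1--c-->S0 (seen)
  visit S3: S3--a-->S0 (seen), S3--b-->S3 (seen), S3--c-->S2 (seen)
  visit S2: S2--a-->S2 (seen), S2--b-->S2 (seen), S2--c-->S1 (seen)

Answer: S0, S1, S2, S3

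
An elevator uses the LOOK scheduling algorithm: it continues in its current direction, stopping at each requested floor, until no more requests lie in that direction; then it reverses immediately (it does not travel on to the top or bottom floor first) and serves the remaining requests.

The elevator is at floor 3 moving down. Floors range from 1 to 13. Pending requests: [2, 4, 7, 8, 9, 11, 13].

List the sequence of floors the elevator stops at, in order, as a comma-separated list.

Answer: 2, 4, 7, 8, 9, 11, 13

Derivation:
Current: 3, moving DOWN
Serve below first (descending): [2]
Then reverse, serve above (ascending): [4, 7, 8, 9, 11, 13]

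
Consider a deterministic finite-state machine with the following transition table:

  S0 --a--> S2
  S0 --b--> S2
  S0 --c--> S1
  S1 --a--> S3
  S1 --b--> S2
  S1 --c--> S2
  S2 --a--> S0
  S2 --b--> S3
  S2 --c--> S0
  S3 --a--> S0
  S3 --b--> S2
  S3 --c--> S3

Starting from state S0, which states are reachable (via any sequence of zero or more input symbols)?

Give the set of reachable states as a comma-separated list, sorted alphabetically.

BFS from S0:
  visit S0: S0--a-->S2 (new), S0--b-->S2 (seen), S0--c-->S1 (new)
  visit S2: S2--a-->S0 (seen), S2--b-->S3 (new), S2--c-->S0 (seen)
  visit S1: S1--a-->S3 (seen), S1--b-->S2 (seen), S1--c-->S2 (seen)
  visit S3: S3--a-->S0 (seen), S3--b-->S2 (seen), S3--c-->S3 (seen)

Answer: S0, S1, S2, S3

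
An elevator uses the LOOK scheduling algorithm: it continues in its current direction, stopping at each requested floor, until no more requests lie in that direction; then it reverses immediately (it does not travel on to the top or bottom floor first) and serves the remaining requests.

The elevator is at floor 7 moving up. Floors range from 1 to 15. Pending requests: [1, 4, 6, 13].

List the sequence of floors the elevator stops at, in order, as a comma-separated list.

Current: 7, moving UP
Serve above first (ascending): [13]
Then reverse, serve below (descending): [6, 4, 1]

Answer: 13, 6, 4, 1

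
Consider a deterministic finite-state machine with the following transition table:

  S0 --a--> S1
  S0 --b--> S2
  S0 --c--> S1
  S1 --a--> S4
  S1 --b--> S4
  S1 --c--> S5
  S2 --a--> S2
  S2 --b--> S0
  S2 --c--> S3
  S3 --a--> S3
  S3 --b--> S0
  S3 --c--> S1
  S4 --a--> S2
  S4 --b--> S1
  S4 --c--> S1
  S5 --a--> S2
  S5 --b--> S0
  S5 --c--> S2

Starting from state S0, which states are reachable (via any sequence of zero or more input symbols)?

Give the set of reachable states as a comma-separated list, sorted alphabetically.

Answer: S0, S1, S2, S3, S4, S5

Derivation:
BFS from S0:
  visit S0: S0--a-->S1 (new), S0--b-->S2 (new), S0--c-->S1 (seen)
  visit S1: S1--a-->S4 (new), S1--b-->S4 (seen), S1--c-->S5 (new)
  visit S2: S2--a-->S2 (seen), S2--b-->S0 (seen), S2--c-->S3 (new)
  visit S4: S4--a-->S2 (seen), S4--b-->S1 (seen), S4--c-->S1 (seen)
  visit S5: S5--a-->S2 (seen), S5--b-->S0 (seen), S5--c-->S2 (seen)
  visit S3: S3--a-->S3 (seen), S3--b-->S0 (seen), S3--c-->S1 (seen)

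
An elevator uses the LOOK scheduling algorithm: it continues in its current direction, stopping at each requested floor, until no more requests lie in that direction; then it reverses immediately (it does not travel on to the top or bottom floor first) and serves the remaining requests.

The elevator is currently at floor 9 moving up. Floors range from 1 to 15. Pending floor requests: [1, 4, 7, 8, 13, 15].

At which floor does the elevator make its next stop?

Answer: 13

Derivation:
Current floor: 9, direction: up
Requests above: [13, 15]
Requests below: [1, 4, 7, 8]
Moving up and requests lie above → nearest above is min([13, 15]) = 13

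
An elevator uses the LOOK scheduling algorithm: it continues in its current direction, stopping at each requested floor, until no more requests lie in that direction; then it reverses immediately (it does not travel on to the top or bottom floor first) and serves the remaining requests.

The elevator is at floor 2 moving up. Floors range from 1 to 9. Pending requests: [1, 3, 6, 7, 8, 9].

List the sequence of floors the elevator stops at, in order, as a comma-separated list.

Current: 2, moving UP
Serve above first (ascending): [3, 6, 7, 8, 9]
Then reverse, serve below (descending): [1]

Answer: 3, 6, 7, 8, 9, 1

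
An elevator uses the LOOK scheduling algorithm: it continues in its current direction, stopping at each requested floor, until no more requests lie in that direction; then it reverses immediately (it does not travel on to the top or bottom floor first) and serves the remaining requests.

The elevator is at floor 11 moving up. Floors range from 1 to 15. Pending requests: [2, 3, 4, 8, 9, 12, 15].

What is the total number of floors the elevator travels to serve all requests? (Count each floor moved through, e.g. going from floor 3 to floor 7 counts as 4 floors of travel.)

Start at floor 11 moving up, LOOK stop order: [12, 15, 9, 8, 4, 3, 2]
  11 → 12: |12-11| = 1, total = 1
  12 → 15: |15-12| = 3, total = 4
  15 → 9: |9-15| = 6, total = 10
  9 → 8: |8-9| = 1, total = 11
  8 → 4: |4-8| = 4, total = 15
  4 → 3: |3-4| = 1, total = 16
  3 → 2: |2-3| = 1, total = 17

Answer: 17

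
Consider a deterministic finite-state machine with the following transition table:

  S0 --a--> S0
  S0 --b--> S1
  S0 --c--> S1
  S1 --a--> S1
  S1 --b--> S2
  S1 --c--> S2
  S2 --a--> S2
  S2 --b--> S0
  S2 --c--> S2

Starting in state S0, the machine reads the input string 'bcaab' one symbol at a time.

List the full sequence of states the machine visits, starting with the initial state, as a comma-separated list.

Start: S0
  read 'b': S0 --b--> S1
  read 'c': S1 --c--> S2
  read 'a': S2 --a--> S2
  read 'a': S2 --a--> S2
  read 'b': S2 --b--> S0

Answer: S0, S1, S2, S2, S2, S0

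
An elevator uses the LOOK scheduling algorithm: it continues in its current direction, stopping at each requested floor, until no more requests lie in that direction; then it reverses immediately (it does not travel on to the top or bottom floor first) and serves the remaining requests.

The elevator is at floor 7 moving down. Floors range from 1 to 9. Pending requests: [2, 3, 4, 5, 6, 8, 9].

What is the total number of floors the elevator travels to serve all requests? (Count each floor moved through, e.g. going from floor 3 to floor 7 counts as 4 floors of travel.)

Start at floor 7 moving down, LOOK stop order: [6, 5, 4, 3, 2, 8, 9]
  7 → 6: |6-7| = 1, total = 1
  6 → 5: |5-6| = 1, total = 2
  5 → 4: |4-5| = 1, total = 3
  4 → 3: |3-4| = 1, total = 4
  3 → 2: |2-3| = 1, total = 5
  2 → 8: |8-2| = 6, total = 11
  8 → 9: |9-8| = 1, total = 12

Answer: 12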